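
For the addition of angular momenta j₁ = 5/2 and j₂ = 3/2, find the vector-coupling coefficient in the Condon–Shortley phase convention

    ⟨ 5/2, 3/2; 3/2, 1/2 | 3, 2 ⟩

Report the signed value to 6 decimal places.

j₁+j₂−J=1  J+j₁−j₂=4  J−j₁+j₂=2  j₁+j₂+J+1=8
(j₁±m₁, j₂±m₂, J±M) = (4,1,2,1,5,1)
P² = 48
sum k=0..1:
  [0] +1/12 = 1/12
  [1] −1/24 = -1/24
S = 1/24
C² = P²·S² = 1/12 ; C = +0.288675

+0.288675  (= +√(1/12))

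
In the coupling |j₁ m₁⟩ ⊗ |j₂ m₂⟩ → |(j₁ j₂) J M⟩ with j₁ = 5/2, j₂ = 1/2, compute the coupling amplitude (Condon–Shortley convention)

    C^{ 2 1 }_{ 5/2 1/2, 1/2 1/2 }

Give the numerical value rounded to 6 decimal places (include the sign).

-0.577350  (= −√(1/3))

√[5·1!4!0!/6! · 3!2!1!0!3!1!] = √(12)
  +(−1)^1/∏(1,0,1,0,3,0)! = -1/6  (running -1/6)
⟨..|..⟩ = √(12)·(-1/6) = -0.577350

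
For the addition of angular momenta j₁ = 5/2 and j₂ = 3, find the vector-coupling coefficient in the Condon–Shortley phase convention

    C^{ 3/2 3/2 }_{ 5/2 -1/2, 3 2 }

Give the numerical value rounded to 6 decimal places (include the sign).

-0.534522

√[4·4!1!2!/8! · 2!3!5!1!3!0!] = √(288/7)
  +(−1)^3/∏(3,1,0,2,1,0)! = -1/12  (running -1/12)
⟨..|..⟩ = √(288/7)·(-1/12) = -0.534522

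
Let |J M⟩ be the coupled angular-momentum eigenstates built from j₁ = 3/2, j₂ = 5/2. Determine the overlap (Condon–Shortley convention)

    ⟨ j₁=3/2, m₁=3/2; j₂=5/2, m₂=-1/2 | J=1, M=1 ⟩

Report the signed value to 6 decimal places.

√[3·3!0!2!/6! · 3!0!2!3!2!0!] = √(36/5)
  +(−1)^0/∏(0,3,0,2,0,0)! = 1/12  (running 1/12)
⟨..|..⟩ = √(36/5)·(1/12) = +0.223607

+0.223607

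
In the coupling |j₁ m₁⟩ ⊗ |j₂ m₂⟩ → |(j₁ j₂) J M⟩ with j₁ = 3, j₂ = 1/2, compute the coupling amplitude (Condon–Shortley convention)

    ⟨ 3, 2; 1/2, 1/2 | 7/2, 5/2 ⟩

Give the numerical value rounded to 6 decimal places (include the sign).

√[8·0!6!1!/8! · 5!1!1!0!6!1!] = √(86400/7)
  +(−1)^0/∏(0,0,1,1,5,0)! = 1/120  (running 1/120)
⟨..|..⟩ = √(86400/7)·(1/120) = +0.925820

+√(6/7) = +0.925820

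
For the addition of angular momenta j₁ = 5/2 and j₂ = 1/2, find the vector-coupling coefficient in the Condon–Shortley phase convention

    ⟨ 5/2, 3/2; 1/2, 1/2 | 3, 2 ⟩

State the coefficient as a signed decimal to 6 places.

+0.912871  (= +√(5/6))

√[7·0!5!1!/7! · 4!1!1!0!5!1!] = √(480)
  +(−1)^0/∏(0,0,1,1,4,0)! = 1/24  (running 1/24)
⟨..|..⟩ = √(480)·(1/24) = +0.912871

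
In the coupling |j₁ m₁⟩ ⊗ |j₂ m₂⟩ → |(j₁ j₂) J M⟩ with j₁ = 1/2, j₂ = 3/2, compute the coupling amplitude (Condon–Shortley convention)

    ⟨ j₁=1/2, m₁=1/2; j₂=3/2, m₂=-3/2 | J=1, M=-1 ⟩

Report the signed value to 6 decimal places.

triangle: 1!·0!·2!/4! = 2/24
(j±m)!: 1!·0!·0!·3!·0!·2! = 12
prefactor² = (2J+1)·Δ·N² = 3
  k=0: +1/(0!·1!·0!·0!·0!·2!) = 1/2
Σ = 1/2  ⇒  CG² = 3·1/2² = 3/4
CG = +√(3/4) = +0.866025

+√(3/4) ≈ +0.866025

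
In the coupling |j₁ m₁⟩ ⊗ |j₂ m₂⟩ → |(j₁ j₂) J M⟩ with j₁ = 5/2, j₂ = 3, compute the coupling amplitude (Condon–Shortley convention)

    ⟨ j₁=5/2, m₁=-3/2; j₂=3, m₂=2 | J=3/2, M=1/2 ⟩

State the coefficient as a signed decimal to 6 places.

−√(1/21) ≈ -0.218218

j₁+j₂−J=4  J+j₁−j₂=1  J−j₁+j₂=2  j₁+j₂+J+1=8
(j₁±m₁, j₂±m₂, J±M) = (1,4,5,1,2,1)
P² = 192/7
sum k=3..4:
  [3] −1/12 = -1/12
  [4] +1/24 = 1/24
S = -1/24
C² = P²·S² = 1/21 ; C = -0.218218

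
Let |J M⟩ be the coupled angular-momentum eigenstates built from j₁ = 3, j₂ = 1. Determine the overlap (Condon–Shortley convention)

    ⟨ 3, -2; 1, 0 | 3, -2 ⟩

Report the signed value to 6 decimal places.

j₁+j₂−J=1  J+j₁−j₂=5  J−j₁+j₂=1  j₁+j₂+J+1=8
(j₁±m₁, j₂±m₂, J±M) = (1,5,1,1,1,5)
P² = 300
sum k=0..1:
  [0] +1/120 = 1/120
  [1] −1/24 = -1/24
S = -1/30
C² = P²·S² = 1/3 ; C = -0.577350

−√(1/3) ≈ -0.577350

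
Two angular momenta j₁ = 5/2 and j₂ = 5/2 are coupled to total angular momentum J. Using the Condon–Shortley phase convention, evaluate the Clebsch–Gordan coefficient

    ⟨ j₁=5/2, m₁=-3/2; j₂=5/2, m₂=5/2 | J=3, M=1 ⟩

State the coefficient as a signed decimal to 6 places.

triangle: 2!×3!×3!/9! = 72/362880
(j±m)!: 1!×4!×5!×0!×4!×2! = 138240
prefactor² = (2J+1)×Δ×N² = 192
  k=2: +1/(2!×0!×2!×3!×1!×0!) = 1/24
Σ = 1/24  ⇒  CG² = 192×1/24² = 1/3
CG = +√(1/3) = +0.577350

+0.577350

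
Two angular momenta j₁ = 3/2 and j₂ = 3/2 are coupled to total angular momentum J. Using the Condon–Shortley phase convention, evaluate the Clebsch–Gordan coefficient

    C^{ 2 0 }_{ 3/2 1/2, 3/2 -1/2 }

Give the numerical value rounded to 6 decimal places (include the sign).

√[5·1!2!2!/6! · 2!1!1!2!2!2!] = √(4/9)
  +(−1)^0/∏(0,1,1,1,1,1)! = 1  (running 1)
  +(−1)^1/∏(1,0,0,0,2,2)! = -1/4  (running 3/4)
⟨..|..⟩ = √(4/9)·(3/4) = +0.500000

+0.500000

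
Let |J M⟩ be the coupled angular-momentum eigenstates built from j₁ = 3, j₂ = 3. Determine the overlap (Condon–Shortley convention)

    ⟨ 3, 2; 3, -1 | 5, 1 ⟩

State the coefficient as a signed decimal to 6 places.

j₁+j₂−J=1  J+j₁−j₂=5  J−j₁+j₂=5  j₁+j₂+J+1=12
(j₁±m₁, j₂±m₂, J±M) = (5,1,2,4,6,4)
P² = 230400/7
sum k=0..1:
  [0] +1/288 = 1/288
  [1] −1/2880 = -1/2880
S = 1/320
C² = P²·S² = 9/28 ; C = +0.566947

+0.566947  (= +√(9/28))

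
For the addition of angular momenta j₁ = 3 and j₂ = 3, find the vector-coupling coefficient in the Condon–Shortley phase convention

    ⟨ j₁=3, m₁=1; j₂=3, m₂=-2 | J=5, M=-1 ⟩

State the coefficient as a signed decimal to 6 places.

+√(9/28) = +0.566947

√[11·1!5!5!/12! · 4!2!1!5!4!6!] = √(230400/7)
  +(−1)^0/∏(0,1,2,1,3,4)! = 1/288  (running 1/288)
  +(−1)^1/∏(1,0,1,0,4,5)! = -1/2880  (running 1/320)
⟨..|..⟩ = √(230400/7)·(1/320) = +0.566947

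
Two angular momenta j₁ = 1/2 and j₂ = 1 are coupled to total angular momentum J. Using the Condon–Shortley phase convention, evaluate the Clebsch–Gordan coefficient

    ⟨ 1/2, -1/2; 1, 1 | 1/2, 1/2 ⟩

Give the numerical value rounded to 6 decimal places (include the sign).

−√(2/3) ≈ -0.816497

j₁+j₂−J=1  J+j₁−j₂=0  J−j₁+j₂=1  j₁+j₂+J+1=3
(j₁±m₁, j₂±m₂, J±M) = (0,1,2,0,1,0)
P² = 2/3
sum k=1..1:
  [1] −1/1 = -1
S = -1
C² = P²·S² = 2/3 ; C = -0.816497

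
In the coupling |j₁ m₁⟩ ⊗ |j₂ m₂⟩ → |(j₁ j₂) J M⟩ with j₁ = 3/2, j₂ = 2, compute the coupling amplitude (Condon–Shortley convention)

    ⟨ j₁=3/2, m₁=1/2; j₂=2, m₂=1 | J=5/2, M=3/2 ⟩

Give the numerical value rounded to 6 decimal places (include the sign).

−√(1/35) = -0.169031

√[6·1!2!3!/7! · 2!1!3!1!4!1!] = √(144/35)
  +(−1)^0/∏(0,1,1,3,1,0)! = 1/6  (running 1/6)
  +(−1)^1/∏(1,0,0,2,2,1)! = -1/4  (running -1/12)
⟨..|..⟩ = √(144/35)·(-1/12) = -0.169031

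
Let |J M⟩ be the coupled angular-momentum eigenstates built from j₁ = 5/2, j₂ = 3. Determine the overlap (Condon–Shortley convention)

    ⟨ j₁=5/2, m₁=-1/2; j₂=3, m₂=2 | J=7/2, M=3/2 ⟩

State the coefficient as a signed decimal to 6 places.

triangle: 2!·3!·4!/10! = 288/3628800
(j±m)!: 2!·3!·5!·1!·5!·2! = 345600
prefactor² = (2J+1)·Δ·N² = 1536/7
  k=1: −1/(1!·1!·2!·4!·1!·0!) = -1/48
  k=2: +1/(2!·0!·1!·3!·2!·1!) = 1/24
Σ = 1/48  ⇒  CG² = 1536/7·1/48² = 2/21
CG = +√(2/21) = +0.308607

+√(2/21) ≈ +0.308607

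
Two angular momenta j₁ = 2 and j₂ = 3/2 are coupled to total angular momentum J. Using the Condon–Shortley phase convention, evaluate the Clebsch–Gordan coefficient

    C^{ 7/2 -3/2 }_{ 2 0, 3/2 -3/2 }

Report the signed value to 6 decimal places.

√[8·0!4!3!/8! · 2!2!0!3!2!5!] = √(1152/7)
  +(−1)^0/∏(0,0,2,0,2,3)! = 1/24  (running 1/24)
⟨..|..⟩ = √(1152/7)·(1/24) = +0.534522

+√(2/7) ≈ +0.534522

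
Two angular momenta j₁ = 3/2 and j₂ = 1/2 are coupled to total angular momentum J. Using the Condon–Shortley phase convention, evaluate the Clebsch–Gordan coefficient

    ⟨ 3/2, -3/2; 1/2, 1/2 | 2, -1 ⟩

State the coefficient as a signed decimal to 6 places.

j₁+j₂−J=0  J+j₁−j₂=3  J−j₁+j₂=1  j₁+j₂+J+1=5
(j₁±m₁, j₂±m₂, J±M) = (0,3,1,0,1,3)
P² = 9
sum k=0..0:
  [0] +1/6 = 1/6
S = 1/6
C² = P²·S² = 1/4 ; C = +0.500000

+0.500000  (= +√(1/4))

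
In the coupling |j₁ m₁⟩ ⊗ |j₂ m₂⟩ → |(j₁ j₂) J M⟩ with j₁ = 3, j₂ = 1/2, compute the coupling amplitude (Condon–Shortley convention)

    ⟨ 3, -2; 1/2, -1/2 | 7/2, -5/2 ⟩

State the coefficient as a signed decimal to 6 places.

+0.925820  (= +√(6/7))

√[8·0!6!1!/8! · 1!5!0!1!1!6!] = √(86400/7)
  +(−1)^0/∏(0,0,5,0,1,1)! = 1/120  (running 1/120)
⟨..|..⟩ = √(86400/7)·(1/120) = +0.925820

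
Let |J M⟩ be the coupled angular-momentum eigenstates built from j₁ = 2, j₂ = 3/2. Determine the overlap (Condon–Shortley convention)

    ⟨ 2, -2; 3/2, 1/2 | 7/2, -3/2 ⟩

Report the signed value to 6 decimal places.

+0.377964

j₁+j₂−J=0  J+j₁−j₂=4  J−j₁+j₂=3  j₁+j₂+J+1=8
(j₁±m₁, j₂±m₂, J±M) = (0,4,2,1,2,5)
P² = 2304/7
sum k=0..0:
  [0] +1/48 = 1/48
S = 1/48
C² = P²·S² = 1/7 ; C = +0.377964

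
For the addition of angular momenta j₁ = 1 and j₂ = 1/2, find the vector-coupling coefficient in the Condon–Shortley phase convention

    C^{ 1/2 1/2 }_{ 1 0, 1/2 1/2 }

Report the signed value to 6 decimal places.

√[2·1!1!0!/3! · 1!1!1!0!1!0!] = √(1/3)
  +(−1)^1/∏(1,0,0,0,1,0)! = -1  (running -1)
⟨..|..⟩ = √(1/3)·(-1) = -0.577350

−√(1/3) ≈ -0.577350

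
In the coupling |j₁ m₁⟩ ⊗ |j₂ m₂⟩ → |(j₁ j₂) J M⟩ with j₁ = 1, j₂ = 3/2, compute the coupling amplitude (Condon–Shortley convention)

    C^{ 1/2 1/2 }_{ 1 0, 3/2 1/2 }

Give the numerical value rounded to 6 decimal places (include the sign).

−√(1/3) = -0.577350

√[2·2!0!1!/4! · 1!1!2!1!1!0!] = √(1/3)
  +(−1)^1/∏(1,1,0,1,0,0)! = -1  (running -1)
⟨..|..⟩ = √(1/3)·(-1) = -0.577350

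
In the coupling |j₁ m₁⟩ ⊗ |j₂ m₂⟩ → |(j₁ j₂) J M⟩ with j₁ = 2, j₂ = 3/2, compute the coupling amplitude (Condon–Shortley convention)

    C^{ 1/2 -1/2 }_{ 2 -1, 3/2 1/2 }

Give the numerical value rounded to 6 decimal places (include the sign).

+√(3/10) ≈ +0.547723

j₁+j₂−J=3  J+j₁−j₂=1  J−j₁+j₂=0  j₁+j₂+J+1=5
(j₁±m₁, j₂±m₂, J±M) = (1,3,2,1,0,1)
P² = 6/5
sum k=2..2:
  [2] +1/2 = 1/2
S = 1/2
C² = P²·S² = 3/10 ; C = +0.547723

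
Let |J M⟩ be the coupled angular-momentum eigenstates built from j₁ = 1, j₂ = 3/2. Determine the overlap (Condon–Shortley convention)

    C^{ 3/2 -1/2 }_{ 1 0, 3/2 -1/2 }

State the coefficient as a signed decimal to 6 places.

+0.258199

√[4·1!1!2!/5! · 1!1!1!2!1!2!] = √(4/15)
  +(−1)^0/∏(0,1,1,1,0,1)! = 1  (running 1)
  +(−1)^1/∏(1,0,0,0,1,2)! = -1/2  (running 1/2)
⟨..|..⟩ = √(4/15)·(1/2) = +0.258199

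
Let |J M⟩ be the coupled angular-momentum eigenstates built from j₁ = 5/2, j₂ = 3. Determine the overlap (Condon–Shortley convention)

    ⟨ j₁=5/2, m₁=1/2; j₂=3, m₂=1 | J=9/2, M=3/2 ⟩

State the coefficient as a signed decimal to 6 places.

triangle: 1!·4!·5!/11! = 2880/39916800
(j±m)!: 3!·2!·4!·2!·6!·3! = 2488320
prefactor² = (2J+1)·Δ·N² = 138240/77
  k=0: +1/(0!·1!·2!·4!·2!·1!) = 1/96
  k=1: −1/(1!·0!·1!·3!·3!·2!) = -1/72
Σ = -1/288  ⇒  CG² = 138240/77·(-1/288)² = 5/231
CG = −√(5/231) = -0.147122

-0.147122  (= −√(5/231))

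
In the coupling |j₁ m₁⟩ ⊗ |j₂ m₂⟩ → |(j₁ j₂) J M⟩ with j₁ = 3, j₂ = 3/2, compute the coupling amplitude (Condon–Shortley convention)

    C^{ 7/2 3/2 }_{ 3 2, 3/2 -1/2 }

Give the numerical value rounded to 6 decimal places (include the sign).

+0.654654

triangle: 1!·5!·2!/9! = 240/362880
(j±m)!: 5!·1!·1!·2!·5!·2! = 57600
prefactor² = (2J+1)·Δ·N² = 6400/21
  k=0: +1/(0!·1!·1!·1!·4!·1!) = 1/24
  k=1: −1/(1!·0!·0!·0!·5!·2!) = -1/240
Σ = 3/80  ⇒  CG² = 6400/21·3/80² = 3/7
CG = +√(3/7) = +0.654654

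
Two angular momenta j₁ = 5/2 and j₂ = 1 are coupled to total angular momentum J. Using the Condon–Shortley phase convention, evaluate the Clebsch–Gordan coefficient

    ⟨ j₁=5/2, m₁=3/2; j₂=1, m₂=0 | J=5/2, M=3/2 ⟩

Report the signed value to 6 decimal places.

√[6·1!4!1!/7! · 4!1!1!1!4!1!] = √(576/35)
  +(−1)^0/∏(0,1,1,1,3,0)! = 1/6  (running 1/6)
  +(−1)^1/∏(1,0,0,0,4,1)! = -1/24  (running 1/8)
⟨..|..⟩ = √(576/35)·(1/8) = +0.507093

+0.507093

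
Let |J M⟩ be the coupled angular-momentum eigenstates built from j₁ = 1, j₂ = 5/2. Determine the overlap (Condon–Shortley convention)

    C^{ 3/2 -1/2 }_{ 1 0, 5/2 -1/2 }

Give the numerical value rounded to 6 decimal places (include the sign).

√[4·2!0!3!/6! · 1!1!2!3!1!2!] = √(8/5)
  +(−1)^1/∏(1,1,0,1,0,2)! = -1/2  (running -1/2)
⟨..|..⟩ = √(8/5)·(-1/2) = -0.632456

−√(2/5) = -0.632456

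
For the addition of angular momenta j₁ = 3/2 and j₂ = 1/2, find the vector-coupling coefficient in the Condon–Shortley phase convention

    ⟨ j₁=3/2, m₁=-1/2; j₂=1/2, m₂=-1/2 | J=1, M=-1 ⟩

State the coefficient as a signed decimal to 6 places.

+√(1/4) ≈ +0.500000

triangle: 1!×2!×0!/4! = 2/24
(j±m)!: 1!×2!×0!×1!×0!×2! = 4
prefactor² = (2J+1)×Δ×N² = 1
  k=0: +1/(0!×1!×2!×0!×0!×0!) = 1/2
Σ = 1/2  ⇒  CG² = 1×1/2² = 1/4
CG = +√(1/4) = +0.500000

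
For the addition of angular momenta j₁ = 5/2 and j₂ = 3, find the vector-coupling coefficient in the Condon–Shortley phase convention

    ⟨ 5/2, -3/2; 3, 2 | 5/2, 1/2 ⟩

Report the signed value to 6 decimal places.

-0.267261  (= −√(1/14))

triangle: 3!*2!*3!/9! = 72/362880
(j±m)!: 1!*4!*5!*1!*3!*2! = 34560
prefactor² = (2J+1)*Δ*N² = 288/7
  k=2: +1/(2!*1!*2!*3!*0!*0!) = 1/24
  k=3: −1/(3!*0!*1!*2!*1!*1!) = -1/12
Σ = -1/24  ⇒  CG² = 288/7*(-1/24)² = 1/14
CG = −√(1/14) = -0.267261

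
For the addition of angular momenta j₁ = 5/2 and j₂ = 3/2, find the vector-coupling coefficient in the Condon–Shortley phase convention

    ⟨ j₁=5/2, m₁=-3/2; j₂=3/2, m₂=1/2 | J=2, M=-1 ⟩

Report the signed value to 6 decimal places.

triangle: 2!×3!×1!/7! = 12/5040
(j±m)!: 1!×4!×2!×1!×1!×3! = 288
prefactor² = (2J+1)×Δ×N² = 24/7
  k=1: −1/(1!×1!×3!×1!×0!×0!) = -1/6
  k=2: +1/(2!×0!×2!×0!×1!×1!) = 1/4
Σ = 1/12  ⇒  CG² = 24/7×1/12² = 1/42
CG = +√(1/42) = +0.154303

+0.154303  (= +√(1/42))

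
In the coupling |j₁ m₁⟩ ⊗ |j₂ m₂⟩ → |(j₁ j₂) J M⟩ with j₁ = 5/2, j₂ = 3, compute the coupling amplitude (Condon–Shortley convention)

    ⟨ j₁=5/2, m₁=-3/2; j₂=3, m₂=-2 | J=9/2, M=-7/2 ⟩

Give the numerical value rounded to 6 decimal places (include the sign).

j₁+j₂−J=1  J+j₁−j₂=4  J−j₁+j₂=5  j₁+j₂+J+1=11
(j₁±m₁, j₂±m₂, J±M) = (1,4,1,5,1,8)
P² = 921600/11
sum k=0..1:
  [0] +1/576 = 1/576
  [1] −1/720 = -1/720
S = 1/2880
C² = P²·S² = 1/99 ; C = +0.100504

+0.100504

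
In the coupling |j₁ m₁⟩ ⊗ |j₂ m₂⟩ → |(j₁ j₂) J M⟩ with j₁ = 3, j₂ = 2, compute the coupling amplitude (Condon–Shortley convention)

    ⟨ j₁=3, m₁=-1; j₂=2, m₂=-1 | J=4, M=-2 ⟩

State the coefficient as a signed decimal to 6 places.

√[9·1!5!3!/10! · 2!4!1!3!2!6!] = √(5184/7)
  +(−1)^0/∏(0,1,4,1,1,2)! = 1/48  (running 1/48)
  +(−1)^1/∏(1,0,3,0,2,3)! = -1/72  (running 1/144)
⟨..|..⟩ = √(5184/7)·(1/144) = +0.188982

+0.188982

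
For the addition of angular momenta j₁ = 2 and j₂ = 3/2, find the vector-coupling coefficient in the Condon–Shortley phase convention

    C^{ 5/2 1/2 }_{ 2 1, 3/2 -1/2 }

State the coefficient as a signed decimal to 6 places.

+√(5/14) ≈ +0.597614

√[6·1!3!2!/7! · 3!1!1!2!3!2!] = √(72/35)
  +(−1)^0/∏(0,1,1,1,2,1)! = 1/2  (running 1/2)
  +(−1)^1/∏(1,0,0,0,3,2)! = -1/12  (running 5/12)
⟨..|..⟩ = √(72/35)·(5/12) = +0.597614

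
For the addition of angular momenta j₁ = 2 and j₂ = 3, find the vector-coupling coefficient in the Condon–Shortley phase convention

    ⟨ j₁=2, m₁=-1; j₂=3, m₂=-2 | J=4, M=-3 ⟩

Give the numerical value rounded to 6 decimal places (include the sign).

+√(1/20) ≈ +0.223607

triangle: 1!*3!*5!/10! = 720/3628800
(j±m)!: 1!*3!*1!*5!*1!*7! = 3628800
prefactor² = (2J+1)*Δ*N² = 6480
  k=0: +1/(0!*1!*3!*1!*0!*4!) = 1/144
  k=1: −1/(1!*0!*2!*0!*1!*5!) = -1/240
Σ = 1/360  ⇒  CG² = 6480*1/360² = 1/20
CG = +√(1/20) = +0.223607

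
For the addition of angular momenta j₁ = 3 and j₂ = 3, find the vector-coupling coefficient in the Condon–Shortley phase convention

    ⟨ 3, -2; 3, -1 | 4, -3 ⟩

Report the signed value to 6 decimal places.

-0.301511  (= −√(1/11))

j₁+j₂−J=2  J+j₁−j₂=4  J−j₁+j₂=4  j₁+j₂+J+1=11
(j₁±m₁, j₂±m₂, J±M) = (1,5,2,4,1,7)
P² = 82944/11
sum k=1..2:
  [1] −1/144 = -1/144
  [2] +1/288 = 1/288
S = -1/288
C² = P²·S² = 1/11 ; C = -0.301511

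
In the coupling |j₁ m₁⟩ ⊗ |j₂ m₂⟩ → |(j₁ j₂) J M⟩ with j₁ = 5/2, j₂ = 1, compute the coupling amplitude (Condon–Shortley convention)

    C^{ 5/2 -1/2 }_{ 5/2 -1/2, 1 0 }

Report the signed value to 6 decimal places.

−√(1/35) ≈ -0.169031

triangle: 1!·4!·1!/7! = 24/5040
(j±m)!: 2!·3!·1!·1!·2!·3! = 144
prefactor² = (2J+1)·Δ·N² = 144/35
  k=0: +1/(0!·1!·3!·1!·1!·0!) = 1/6
  k=1: −1/(1!·0!·2!·0!·2!·1!) = -1/4
Σ = -1/12  ⇒  CG² = 144/35·(-1/12)² = 1/35
CG = −√(1/35) = -0.169031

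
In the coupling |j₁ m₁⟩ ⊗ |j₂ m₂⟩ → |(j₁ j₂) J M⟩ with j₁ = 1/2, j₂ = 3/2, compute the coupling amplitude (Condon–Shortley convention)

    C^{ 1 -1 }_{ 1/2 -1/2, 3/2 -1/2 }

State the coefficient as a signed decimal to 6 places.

-0.500000

triangle: 1!×0!×2!/4! = 2/24
(j±m)!: 0!×1!×1!×2!×0!×2! = 4
prefactor² = (2J+1)×Δ×N² = 1
  k=1: −1/(1!×0!×0!×0!×0!×2!) = -1/2
Σ = -1/2  ⇒  CG² = 1×(-1/2)² = 1/4
CG = −√(1/4) = -0.500000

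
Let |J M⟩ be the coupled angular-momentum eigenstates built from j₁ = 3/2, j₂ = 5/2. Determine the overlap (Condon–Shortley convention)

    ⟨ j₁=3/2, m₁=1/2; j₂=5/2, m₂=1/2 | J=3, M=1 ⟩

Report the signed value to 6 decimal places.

√[7·1!2!4!/8! · 2!1!3!2!4!2!] = √(48/5)
  +(−1)^0/∏(0,1,1,3,1,1)! = 1/6  (running 1/6)
  +(−1)^1/∏(1,0,0,2,2,2)! = -1/8  (running 1/24)
⟨..|..⟩ = √(48/5)·(1/24) = +0.129099

+0.129099  (= +√(1/60))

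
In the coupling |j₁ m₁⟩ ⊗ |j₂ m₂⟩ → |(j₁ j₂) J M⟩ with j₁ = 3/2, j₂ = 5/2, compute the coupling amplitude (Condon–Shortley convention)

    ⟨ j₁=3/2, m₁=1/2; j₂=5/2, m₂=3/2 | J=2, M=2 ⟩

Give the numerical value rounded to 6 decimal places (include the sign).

-0.617213

√[5·2!1!3!/7! · 2!1!4!1!4!0!] = √(96/7)
  +(−1)^1/∏(1,1,0,3,1,0)! = -1/6  (running -1/6)
⟨..|..⟩ = √(96/7)·(-1/6) = -0.617213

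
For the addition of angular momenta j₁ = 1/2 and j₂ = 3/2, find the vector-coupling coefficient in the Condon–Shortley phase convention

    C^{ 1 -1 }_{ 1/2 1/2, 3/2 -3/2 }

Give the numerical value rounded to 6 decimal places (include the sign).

triangle: 1!×0!×2!/4! = 2/24
(j±m)!: 1!×0!×0!×3!×0!×2! = 12
prefactor² = (2J+1)×Δ×N² = 3
  k=0: +1/(0!×1!×0!×0!×0!×2!) = 1/2
Σ = 1/2  ⇒  CG² = 3×1/2² = 3/4
CG = +√(3/4) = +0.866025

+0.866025  (= +√(3/4))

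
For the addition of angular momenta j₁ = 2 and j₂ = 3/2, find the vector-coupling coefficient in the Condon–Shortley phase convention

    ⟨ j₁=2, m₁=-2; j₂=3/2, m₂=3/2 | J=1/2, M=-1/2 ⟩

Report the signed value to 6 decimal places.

j₁+j₂−J=3  J+j₁−j₂=1  J−j₁+j₂=0  j₁+j₂+J+1=5
(j₁±m₁, j₂±m₂, J±M) = (0,4,3,0,0,1)
P² = 72/5
sum k=3..3:
  [3] −1/6 = -1/6
S = -1/6
C² = P²·S² = 2/5 ; C = -0.632456

−√(2/5) = -0.632456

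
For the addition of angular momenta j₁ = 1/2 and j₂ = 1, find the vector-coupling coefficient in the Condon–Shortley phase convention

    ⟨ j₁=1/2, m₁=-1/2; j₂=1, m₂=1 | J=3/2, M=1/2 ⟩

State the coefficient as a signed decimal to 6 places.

√[4·0!1!2!/4! · 0!1!2!0!2!1!] = √(4/3)
  +(−1)^0/∏(0,0,1,2,0,0)! = 1/2  (running 1/2)
⟨..|..⟩ = √(4/3)·(1/2) = +0.577350

+0.577350  (= +√(1/3))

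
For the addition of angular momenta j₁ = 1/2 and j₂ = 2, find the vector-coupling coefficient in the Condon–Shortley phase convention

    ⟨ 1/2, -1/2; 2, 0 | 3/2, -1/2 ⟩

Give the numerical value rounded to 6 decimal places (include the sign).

-0.632456  (= −√(2/5))

triangle: 1!×0!×3!/5! = 6/120
(j±m)!: 0!×1!×2!×2!×1!×2! = 8
prefactor² = (2J+1)×Δ×N² = 8/5
  k=1: −1/(1!×0!×0!×1!×0!×2!) = -1/2
Σ = -1/2  ⇒  CG² = 8/5×(-1/2)² = 2/5
CG = −√(2/5) = -0.632456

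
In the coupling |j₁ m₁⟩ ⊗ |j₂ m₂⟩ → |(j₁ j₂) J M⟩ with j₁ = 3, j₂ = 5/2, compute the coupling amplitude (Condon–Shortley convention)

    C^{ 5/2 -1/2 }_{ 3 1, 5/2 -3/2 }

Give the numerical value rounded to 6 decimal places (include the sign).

j₁+j₂−J=3  J+j₁−j₂=3  J−j₁+j₂=2  j₁+j₂+J+1=9
(j₁±m₁, j₂±m₂, J±M) = (4,2,1,4,2,3)
P² = 576/35
sum k=0..1:
  [0] +1/12 = 1/12
  [1] −1/8 = -1/8
S = -1/24
C² = P²·S² = 1/35 ; C = -0.169031

−√(1/35) = -0.169031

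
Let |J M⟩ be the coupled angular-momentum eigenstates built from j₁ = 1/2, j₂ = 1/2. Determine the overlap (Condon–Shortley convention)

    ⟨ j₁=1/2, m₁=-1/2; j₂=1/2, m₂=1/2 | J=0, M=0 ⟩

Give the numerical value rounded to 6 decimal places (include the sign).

-0.707107  (= −√(1/2))

√[1·1!0!0!/2! · 0!1!1!0!0!0!] = √(1/2)
  +(−1)^1/∏(1,0,0,0,0,0)! = -1  (running -1)
⟨..|..⟩ = √(1/2)·(-1) = -0.707107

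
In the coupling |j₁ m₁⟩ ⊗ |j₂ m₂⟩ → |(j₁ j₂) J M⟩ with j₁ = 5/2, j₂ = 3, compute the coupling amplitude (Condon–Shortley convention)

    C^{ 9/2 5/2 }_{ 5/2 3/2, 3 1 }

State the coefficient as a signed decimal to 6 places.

triangle: 1!*4!*5!/11! = 2880/39916800
(j±m)!: 4!*1!*4!*2!*7!*2! = 11612160
prefactor² = (2J+1)*Δ*N² = 92160/11
  k=0: +1/(0!*1!*1!*4!*3!*1!) = 1/144
  k=1: −1/(1!*0!*0!*3!*4!*2!) = -1/288
Σ = 1/288  ⇒  CG² = 92160/11*1/288² = 10/99
CG = +√(10/99) = +0.317821

+0.317821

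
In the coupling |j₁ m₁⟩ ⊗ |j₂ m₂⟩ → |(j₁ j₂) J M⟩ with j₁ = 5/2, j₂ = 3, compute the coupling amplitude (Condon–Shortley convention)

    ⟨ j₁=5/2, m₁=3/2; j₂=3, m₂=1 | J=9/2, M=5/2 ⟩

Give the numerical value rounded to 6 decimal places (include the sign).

+0.317821

√[10·1!4!5!/11! · 4!1!4!2!7!2!] = √(92160/11)
  +(−1)^0/∏(0,1,1,4,3,1)! = 1/144  (running 1/144)
  +(−1)^1/∏(1,0,0,3,4,2)! = -1/288  (running 1/288)
⟨..|..⟩ = √(92160/11)·(1/288) = +0.317821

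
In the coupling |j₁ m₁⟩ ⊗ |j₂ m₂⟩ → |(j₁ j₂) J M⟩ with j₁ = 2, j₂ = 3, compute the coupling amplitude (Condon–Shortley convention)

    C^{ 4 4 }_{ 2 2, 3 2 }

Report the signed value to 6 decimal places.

j₁+j₂−J=1  J+j₁−j₂=3  J−j₁+j₂=5  j₁+j₂+J+1=10
(j₁±m₁, j₂±m₂, J±M) = (4,0,5,1,8,0)
P² = 207360
sum k=0..0:
  [0] +1/720 = 1/720
S = 1/720
C² = P²·S² = 2/5 ; C = +0.632456

+√(2/5) = +0.632456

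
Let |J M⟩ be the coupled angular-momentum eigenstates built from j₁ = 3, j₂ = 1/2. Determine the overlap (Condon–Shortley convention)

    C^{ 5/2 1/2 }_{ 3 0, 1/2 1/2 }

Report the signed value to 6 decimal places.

j₁+j₂−J=1  J+j₁−j₂=5  J−j₁+j₂=0  j₁+j₂+J+1=7
(j₁±m₁, j₂±m₂, J±M) = (3,3,1,0,3,2)
P² = 432/7
sum k=1..1:
  [1] −1/12 = -1/12
S = -1/12
C² = P²·S² = 3/7 ; C = -0.654654

-0.654654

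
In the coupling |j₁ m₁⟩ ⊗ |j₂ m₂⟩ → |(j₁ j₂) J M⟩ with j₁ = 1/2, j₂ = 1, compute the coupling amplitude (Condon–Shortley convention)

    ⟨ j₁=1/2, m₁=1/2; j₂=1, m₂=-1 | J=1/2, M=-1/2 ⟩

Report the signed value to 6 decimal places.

+0.816497  (= +√(2/3))

√[2·1!0!1!/3! · 1!0!0!2!0!1!] = √(2/3)
  +(−1)^0/∏(0,1,0,0,0,1)! = 1  (running 1)
⟨..|..⟩ = √(2/3)·(1) = +0.816497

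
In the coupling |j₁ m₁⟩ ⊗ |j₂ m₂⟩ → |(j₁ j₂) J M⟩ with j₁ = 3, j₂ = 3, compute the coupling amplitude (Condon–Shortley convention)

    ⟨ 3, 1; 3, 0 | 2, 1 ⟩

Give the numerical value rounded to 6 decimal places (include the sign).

+0.154303  (= +√(1/42))

j₁+j₂−J=4  J+j₁−j₂=2  J−j₁+j₂=2  j₁+j₂+J+1=9
(j₁±m₁, j₂±m₂, J±M) = (4,2,3,3,3,1)
P² = 96/7
sum k=1..2:
  [1] −1/12 = -1/12
  [2] +1/8 = 1/8
S = 1/24
C² = P²·S² = 1/42 ; C = +0.154303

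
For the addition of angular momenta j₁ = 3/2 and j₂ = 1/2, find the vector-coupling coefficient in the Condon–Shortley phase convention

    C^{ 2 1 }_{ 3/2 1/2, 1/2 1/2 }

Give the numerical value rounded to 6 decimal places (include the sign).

+0.866025

triangle: 0!*3!*1!/5! = 6/120
(j±m)!: 2!*1!*1!*0!*3!*1! = 12
prefactor² = (2J+1)*Δ*N² = 3
  k=0: +1/(0!*0!*1!*1!*2!*0!) = 1/2
Σ = 1/2  ⇒  CG² = 3*1/2² = 3/4
CG = +√(3/4) = +0.866025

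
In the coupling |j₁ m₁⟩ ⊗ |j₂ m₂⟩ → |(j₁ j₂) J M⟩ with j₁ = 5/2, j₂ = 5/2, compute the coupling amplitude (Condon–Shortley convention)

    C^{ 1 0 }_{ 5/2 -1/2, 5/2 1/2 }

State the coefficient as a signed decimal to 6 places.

triangle: 4!·1!·1!/7! = 24/5040
(j±m)!: 2!·3!·3!·2!·1!·1! = 144
prefactor² = (2J+1)·Δ·N² = 72/35
  k=2: +1/(2!·2!·1!·1!·0!·0!) = 1/4
  k=3: −1/(3!·1!·0!·0!·1!·1!) = -1/6
Σ = 1/12  ⇒  CG² = 72/35·1/12² = 1/70
CG = +√(1/70) = +0.119523

+0.119523  (= +√(1/70))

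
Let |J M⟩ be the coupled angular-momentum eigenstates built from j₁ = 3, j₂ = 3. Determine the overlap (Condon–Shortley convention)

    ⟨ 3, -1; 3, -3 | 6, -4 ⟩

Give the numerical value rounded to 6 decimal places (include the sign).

+√(5/22) ≈ +0.476731

j₁+j₂−J=0  J+j₁−j₂=6  J−j₁+j₂=6  j₁+j₂+J+1=13
(j₁±m₁, j₂±m₂, J±M) = (2,4,0,6,2,10)
P² = 2985984000/11
sum k=0..0:
  [0] +1/34560 = 1/34560
S = 1/34560
C² = P²·S² = 5/22 ; C = +0.476731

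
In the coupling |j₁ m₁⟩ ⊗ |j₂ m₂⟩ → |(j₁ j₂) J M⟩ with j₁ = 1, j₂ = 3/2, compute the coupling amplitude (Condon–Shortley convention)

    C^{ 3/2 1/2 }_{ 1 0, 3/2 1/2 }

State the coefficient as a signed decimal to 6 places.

√[4·1!1!2!/5! · 1!1!2!1!2!1!] = √(4/15)
  +(−1)^0/∏(0,1,1,2,0,0)! = 1/2  (running 1/2)
  +(−1)^1/∏(1,0,0,1,1,1)! = -1  (running -1/2)
⟨..|..⟩ = √(4/15)·(-1/2) = -0.258199

−√(1/15) = -0.258199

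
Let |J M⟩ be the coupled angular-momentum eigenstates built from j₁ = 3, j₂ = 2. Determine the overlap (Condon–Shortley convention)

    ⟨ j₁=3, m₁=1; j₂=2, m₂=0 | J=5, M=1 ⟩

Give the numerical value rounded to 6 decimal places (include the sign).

j₁+j₂−J=0  J+j₁−j₂=6  J−j₁+j₂=4  j₁+j₂+J+1=11
(j₁±m₁, j₂±m₂, J±M) = (4,2,2,2,6,4)
P² = 110592/7
sum k=0..0:
  [0] +1/192 = 1/192
S = 1/192
C² = P²·S² = 3/7 ; C = +0.654654

+√(3/7) ≈ +0.654654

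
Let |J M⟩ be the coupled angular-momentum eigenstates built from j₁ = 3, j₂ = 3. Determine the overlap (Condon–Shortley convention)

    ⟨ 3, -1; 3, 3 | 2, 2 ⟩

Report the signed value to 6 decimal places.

+0.345033  (= +√(5/42))

√[5·4!2!2!/9! · 2!4!6!0!4!0!] = √(7680/7)
  +(−1)^4/∏(4,0,0,2,2,0)! = 1/96  (running 1/96)
⟨..|..⟩ = √(7680/7)·(1/96) = +0.345033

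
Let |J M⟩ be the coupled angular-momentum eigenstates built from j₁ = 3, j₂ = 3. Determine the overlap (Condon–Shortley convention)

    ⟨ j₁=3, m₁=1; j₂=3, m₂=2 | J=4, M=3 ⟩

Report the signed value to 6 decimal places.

-0.301511  (= −√(1/11))

√[9·2!4!4!/11! · 4!2!5!1!7!1!] = √(82944/11)
  +(−1)^1/∏(1,1,1,4,3,0)! = -1/144  (running -1/144)
  +(−1)^2/∏(2,0,0,3,4,1)! = 1/288  (running -1/288)
⟨..|..⟩ = √(82944/11)·(-1/288) = -0.301511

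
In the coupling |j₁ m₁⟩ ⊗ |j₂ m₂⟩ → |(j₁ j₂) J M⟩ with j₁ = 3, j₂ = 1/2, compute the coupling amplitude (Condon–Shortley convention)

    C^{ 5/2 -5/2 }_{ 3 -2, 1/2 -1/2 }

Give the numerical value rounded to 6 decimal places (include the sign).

+√(1/7) ≈ +0.377964

triangle: 1!×5!×0!/7! = 120/5040
(j±m)!: 1!×5!×0!×1!×0!×5! = 14400
prefactor² = (2J+1)×Δ×N² = 14400/7
  k=0: +1/(0!×1!×5!×0!×0!×0!) = 1/120
Σ = 1/120  ⇒  CG² = 14400/7×1/120² = 1/7
CG = +√(1/7) = +0.377964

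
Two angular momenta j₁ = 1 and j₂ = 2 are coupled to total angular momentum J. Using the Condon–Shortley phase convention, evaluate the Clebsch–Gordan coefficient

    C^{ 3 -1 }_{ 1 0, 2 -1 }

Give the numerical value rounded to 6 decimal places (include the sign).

+0.730297  (= +√(8/15))

triangle: 0!*2!*4!/7! = 48/5040
(j±m)!: 1!*1!*1!*3!*2!*4! = 288
prefactor² = (2J+1)*Δ*N² = 96/5
  k=0: +1/(0!*0!*1!*1!*1!*3!) = 1/6
Σ = 1/6  ⇒  CG² = 96/5*1/6² = 8/15
CG = +√(8/15) = +0.730297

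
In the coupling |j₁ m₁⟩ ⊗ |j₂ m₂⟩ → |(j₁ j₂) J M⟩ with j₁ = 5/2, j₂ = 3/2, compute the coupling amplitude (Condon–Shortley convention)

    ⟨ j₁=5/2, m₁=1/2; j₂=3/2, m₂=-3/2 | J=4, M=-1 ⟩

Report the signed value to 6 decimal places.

+0.422577  (= +√(5/28))

√[9·0!5!3!/9! · 3!2!0!3!3!5!] = √(6480/7)
  +(−1)^0/∏(0,0,2,0,3,3)! = 1/72  (running 1/72)
⟨..|..⟩ = √(6480/7)·(1/72) = +0.422577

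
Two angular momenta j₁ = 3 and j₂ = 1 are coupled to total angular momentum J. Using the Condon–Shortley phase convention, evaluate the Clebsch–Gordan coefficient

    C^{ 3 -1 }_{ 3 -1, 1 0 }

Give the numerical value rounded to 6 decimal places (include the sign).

triangle: 1!×5!×1!/8! = 120/40320
(j±m)!: 2!×4!×1!×1!×2!×4! = 2304
prefactor² = (2J+1)×Δ×N² = 48
  k=0: +1/(0!×1!×4!×1!×1!×0!) = 1/24
  k=1: −1/(1!×0!×3!×0!×2!×1!) = -1/12
Σ = -1/24  ⇒  CG² = 48×(-1/24)² = 1/12
CG = −√(1/12) = -0.288675

-0.288675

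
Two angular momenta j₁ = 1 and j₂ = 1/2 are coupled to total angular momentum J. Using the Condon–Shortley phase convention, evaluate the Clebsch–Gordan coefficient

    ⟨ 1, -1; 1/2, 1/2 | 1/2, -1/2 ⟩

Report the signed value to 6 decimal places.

-0.816497  (= −√(2/3))

√[2·1!1!0!/3! · 0!2!1!0!0!1!] = √(2/3)
  +(−1)^1/∏(1,0,1,0,0,0)! = -1  (running -1)
⟨..|..⟩ = √(2/3)·(-1) = -0.816497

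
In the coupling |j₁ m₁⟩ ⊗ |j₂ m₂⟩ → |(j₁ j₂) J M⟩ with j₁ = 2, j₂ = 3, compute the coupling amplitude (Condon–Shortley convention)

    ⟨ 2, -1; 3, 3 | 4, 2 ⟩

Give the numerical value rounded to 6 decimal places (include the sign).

-0.439155

triangle: 1!×3!×5!/10! = 720/3628800
(j±m)!: 1!×3!×6!×0!×6!×2! = 6220800
prefactor² = (2J+1)×Δ×N² = 77760/7
  k=1: −1/(1!×0!×2!×5!×1!×0!) = -1/240
Σ = -1/240  ⇒  CG² = 77760/7×(-1/240)² = 27/140
CG = −√(27/140) = -0.439155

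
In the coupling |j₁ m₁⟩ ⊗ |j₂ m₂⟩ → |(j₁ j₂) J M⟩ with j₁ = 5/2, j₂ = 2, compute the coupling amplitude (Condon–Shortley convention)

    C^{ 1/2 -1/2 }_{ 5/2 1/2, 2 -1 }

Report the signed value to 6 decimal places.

-0.365148

triangle: 4!×1!×0!/6! = 24/720
(j±m)!: 3!×2!×1!×3!×0!×1! = 72
prefactor² = (2J+1)×Δ×N² = 24/5
  k=1: −1/(1!×3!×1!×0!×0!×0!) = -1/6
Σ = -1/6  ⇒  CG² = 24/5×(-1/6)² = 2/15
CG = −√(2/15) = -0.365148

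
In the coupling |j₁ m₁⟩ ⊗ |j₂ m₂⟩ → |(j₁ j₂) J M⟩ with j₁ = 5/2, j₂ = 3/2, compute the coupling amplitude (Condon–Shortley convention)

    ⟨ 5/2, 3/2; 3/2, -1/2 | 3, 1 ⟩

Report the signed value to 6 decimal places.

√[7·1!4!2!/8! · 4!1!1!2!4!2!] = √(96/5)
  +(−1)^0/∏(0,1,1,1,3,1)! = 1/6  (running 1/6)
  +(−1)^1/∏(1,0,0,0,4,2)! = -1/48  (running 7/48)
⟨..|..⟩ = √(96/5)·(7/48) = +0.639010

+0.639010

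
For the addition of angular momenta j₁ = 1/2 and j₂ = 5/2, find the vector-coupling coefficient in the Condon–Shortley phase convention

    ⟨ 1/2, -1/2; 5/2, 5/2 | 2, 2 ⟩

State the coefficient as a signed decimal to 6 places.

√[5·1!0!4!/6! · 0!1!5!0!4!0!] = √(480)
  +(−1)^1/∏(1,0,0,4,0,0)! = -1/24  (running -1/24)
⟨..|..⟩ = √(480)·(-1/24) = -0.912871

−√(5/6) ≈ -0.912871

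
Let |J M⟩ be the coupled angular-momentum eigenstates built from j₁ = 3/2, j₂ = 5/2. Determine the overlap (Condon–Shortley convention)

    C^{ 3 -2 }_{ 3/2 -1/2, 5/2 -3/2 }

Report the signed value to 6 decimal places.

triangle: 1!*2!*4!/8! = 48/40320
(j±m)!: 1!*2!*1!*4!*1!*5! = 5760
prefactor² = (2J+1)*Δ*N² = 48
  k=0: +1/(0!*1!*2!*1!*0!*3!) = 1/12
  k=1: −1/(1!*0!*1!*0!*1!*4!) = -1/24
Σ = 1/24  ⇒  CG² = 48*1/24² = 1/12
CG = +√(1/12) = +0.288675

+√(1/12) ≈ +0.288675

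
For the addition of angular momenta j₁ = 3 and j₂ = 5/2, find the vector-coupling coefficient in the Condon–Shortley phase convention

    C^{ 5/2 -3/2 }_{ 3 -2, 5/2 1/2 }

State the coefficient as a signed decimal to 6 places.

√[6·3!3!2!/9! · 1!5!3!2!1!4!] = √(288/7)
  +(−1)^2/∏(2,1,3,1,0,1)! = 1/12  (running 1/12)
  +(−1)^3/∏(3,0,2,0,1,2)! = -1/24  (running 1/24)
⟨..|..⟩ = √(288/7)·(1/24) = +0.267261

+√(1/14) = +0.267261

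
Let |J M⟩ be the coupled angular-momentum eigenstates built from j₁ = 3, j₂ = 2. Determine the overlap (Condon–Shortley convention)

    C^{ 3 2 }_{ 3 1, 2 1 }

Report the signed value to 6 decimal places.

j₁+j₂−J=2  J+j₁−j₂=4  J−j₁+j₂=2  j₁+j₂+J+1=9
(j₁±m₁, j₂±m₂, J±M) = (4,2,3,1,5,1)
P² = 64
sum k=1..2:
  [1] −1/12 = -1/12
  [2] +1/48 = 1/48
S = -1/16
C² = P²·S² = 1/4 ; C = -0.500000

−√(1/4) ≈ -0.500000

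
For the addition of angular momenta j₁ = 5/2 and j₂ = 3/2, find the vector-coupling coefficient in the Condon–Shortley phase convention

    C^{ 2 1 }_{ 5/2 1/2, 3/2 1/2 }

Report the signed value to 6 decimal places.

triangle: 2!*3!*1!/7! = 12/5040
(j±m)!: 3!*2!*2!*1!*3!*1! = 144
prefactor² = (2J+1)*Δ*N² = 12/7
  k=1: −1/(1!*1!*1!*1!*2!*0!) = -1/2
  k=2: +1/(2!*0!*0!*0!*3!*1!) = 1/12
Σ = -5/12  ⇒  CG² = 12/7*(-5/12)² = 25/84
CG = −√(25/84) = -0.545545

-0.545545  (= −√(25/84))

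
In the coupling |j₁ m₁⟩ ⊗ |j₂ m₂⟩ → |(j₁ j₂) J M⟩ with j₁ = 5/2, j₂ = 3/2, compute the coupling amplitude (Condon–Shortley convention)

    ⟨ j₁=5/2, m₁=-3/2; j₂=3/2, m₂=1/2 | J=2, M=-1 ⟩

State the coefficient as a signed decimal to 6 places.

+√(1/42) = +0.154303

√[5·2!3!1!/7! · 1!4!2!1!1!3!] = √(24/7)
  +(−1)^1/∏(1,1,3,1,0,0)! = -1/6  (running -1/6)
  +(−1)^2/∏(2,0,2,0,1,1)! = 1/4  (running 1/12)
⟨..|..⟩ = √(24/7)·(1/12) = +0.154303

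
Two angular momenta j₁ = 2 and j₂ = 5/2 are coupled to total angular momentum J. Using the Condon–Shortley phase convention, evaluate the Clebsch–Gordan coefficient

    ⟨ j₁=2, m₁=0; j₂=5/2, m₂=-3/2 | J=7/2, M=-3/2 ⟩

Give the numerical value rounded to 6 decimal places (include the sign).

j₁+j₂−J=1  J+j₁−j₂=3  J−j₁+j₂=4  j₁+j₂+J+1=9
(j₁±m₁, j₂±m₂, J±M) = (2,2,1,4,2,5)
P² = 512/7
sum k=0..1:
  [0] +1/12 = 1/12
  [1] −1/48 = -1/48
S = 1/16
C² = P²·S² = 2/7 ; C = +0.534522

+0.534522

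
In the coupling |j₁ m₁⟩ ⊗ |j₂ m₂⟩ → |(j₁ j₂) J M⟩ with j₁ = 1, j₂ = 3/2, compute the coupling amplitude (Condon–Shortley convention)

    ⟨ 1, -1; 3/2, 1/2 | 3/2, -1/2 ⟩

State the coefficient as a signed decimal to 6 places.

triangle: 1!·1!·2!/5! = 2/120
(j±m)!: 0!·2!·2!·1!·1!·2! = 8
prefactor² = (2J+1)·Δ·N² = 8/15
  k=1: −1/(1!·0!·1!·1!·0!·1!) = -1
Σ = -1  ⇒  CG² = 8/15·(-1)² = 8/15
CG = −√(8/15) = -0.730297

-0.730297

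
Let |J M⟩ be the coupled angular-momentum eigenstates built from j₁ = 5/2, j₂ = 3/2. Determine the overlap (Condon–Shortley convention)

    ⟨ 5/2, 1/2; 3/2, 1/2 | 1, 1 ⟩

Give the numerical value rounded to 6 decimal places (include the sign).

+0.387298

√[3·3!2!0!/6! · 3!2!2!1!2!0!] = √(12/5)
  +(−1)^2/∏(2,1,0,0,2,0)! = 1/4  (running 1/4)
⟨..|..⟩ = √(12/5)·(1/4) = +0.387298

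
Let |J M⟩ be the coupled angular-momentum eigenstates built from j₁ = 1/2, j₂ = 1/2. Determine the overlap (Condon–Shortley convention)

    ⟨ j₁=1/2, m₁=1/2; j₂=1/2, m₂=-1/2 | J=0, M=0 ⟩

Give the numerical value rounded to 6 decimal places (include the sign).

√[1·1!0!0!/2! · 1!0!0!1!0!0!] = √(1/2)
  +(−1)^0/∏(0,1,0,0,0,0)! = 1  (running 1)
⟨..|..⟩ = √(1/2)·(1) = +0.707107

+0.707107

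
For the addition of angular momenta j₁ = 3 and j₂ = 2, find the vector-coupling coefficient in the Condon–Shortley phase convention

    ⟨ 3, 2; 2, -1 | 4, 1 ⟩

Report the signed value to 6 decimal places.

+0.591608  (= +√(7/20))

√[9·1!5!3!/10! · 5!1!1!3!5!3!] = √(6480/7)
  +(−1)^0/∏(0,1,1,1,4,2)! = 1/48  (running 1/48)
  +(−1)^1/∏(1,0,0,0,5,3)! = -1/720  (running 7/360)
⟨..|..⟩ = √(6480/7)·(7/360) = +0.591608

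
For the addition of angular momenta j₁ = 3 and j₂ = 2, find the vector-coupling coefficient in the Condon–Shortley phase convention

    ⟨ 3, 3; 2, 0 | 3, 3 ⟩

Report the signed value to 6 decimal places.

+0.645497

triangle: 2!·4!·2!/9! = 96/362880
(j±m)!: 6!·0!·2!·2!·6!·0! = 2073600
prefactor² = (2J+1)·Δ·N² = 3840
  k=0: +1/(0!·2!·0!·2!·4!·0!) = 1/96
Σ = 1/96  ⇒  CG² = 3840·1/96² = 5/12
CG = +√(5/12) = +0.645497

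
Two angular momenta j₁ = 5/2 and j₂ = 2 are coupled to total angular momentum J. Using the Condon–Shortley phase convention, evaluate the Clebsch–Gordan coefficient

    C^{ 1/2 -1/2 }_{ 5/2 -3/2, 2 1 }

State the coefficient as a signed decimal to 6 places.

triangle: 4!*1!*0!/6! = 24/720
(j±m)!: 1!*4!*3!*1!*0!*1! = 144
prefactor² = (2J+1)*Δ*N² = 48/5
  k=3: −1/(3!*1!*1!*0!*0!*0!) = -1/6
Σ = -1/6  ⇒  CG² = 48/5*(-1/6)² = 4/15
CG = −√(4/15) = -0.516398

−√(4/15) = -0.516398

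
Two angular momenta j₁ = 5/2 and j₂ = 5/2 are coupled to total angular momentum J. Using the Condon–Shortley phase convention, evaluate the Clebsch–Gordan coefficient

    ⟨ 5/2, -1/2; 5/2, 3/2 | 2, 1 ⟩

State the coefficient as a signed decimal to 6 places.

√[5·3!2!2!/8! · 2!3!4!1!3!1!] = √(36/7)
  +(−1)^2/∏(2,1,1,2,1,0)! = 1/4  (running 1/4)
  +(−1)^3/∏(3,0,0,1,2,1)! = -1/12  (running 1/6)
⟨..|..⟩ = √(36/7)·(1/6) = +0.377964

+√(1/7) = +0.377964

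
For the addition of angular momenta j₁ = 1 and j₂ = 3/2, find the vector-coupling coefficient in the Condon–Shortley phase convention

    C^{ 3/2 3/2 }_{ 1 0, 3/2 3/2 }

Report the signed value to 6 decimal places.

−√(3/5) ≈ -0.774597

triangle: 1!*1!*2!/5! = 2/120
(j±m)!: 1!*1!*3!*0!*3!*0! = 36
prefactor² = (2J+1)*Δ*N² = 12/5
  k=1: −1/(1!*0!*0!*2!*1!*0!) = -1/2
Σ = -1/2  ⇒  CG² = 12/5*(-1/2)² = 3/5
CG = −√(3/5) = -0.774597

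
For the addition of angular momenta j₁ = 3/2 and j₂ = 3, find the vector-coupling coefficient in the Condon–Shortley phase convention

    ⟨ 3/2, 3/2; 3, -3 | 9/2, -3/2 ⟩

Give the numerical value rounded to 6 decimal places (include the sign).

+√(1/84) = +0.109109

√[10·0!3!6!/10! · 3!0!0!6!3!6!] = √(1555200/7)
  +(−1)^0/∏(0,0,0,0,3,6)! = 1/4320  (running 1/4320)
⟨..|..⟩ = √(1555200/7)·(1/4320) = +0.109109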